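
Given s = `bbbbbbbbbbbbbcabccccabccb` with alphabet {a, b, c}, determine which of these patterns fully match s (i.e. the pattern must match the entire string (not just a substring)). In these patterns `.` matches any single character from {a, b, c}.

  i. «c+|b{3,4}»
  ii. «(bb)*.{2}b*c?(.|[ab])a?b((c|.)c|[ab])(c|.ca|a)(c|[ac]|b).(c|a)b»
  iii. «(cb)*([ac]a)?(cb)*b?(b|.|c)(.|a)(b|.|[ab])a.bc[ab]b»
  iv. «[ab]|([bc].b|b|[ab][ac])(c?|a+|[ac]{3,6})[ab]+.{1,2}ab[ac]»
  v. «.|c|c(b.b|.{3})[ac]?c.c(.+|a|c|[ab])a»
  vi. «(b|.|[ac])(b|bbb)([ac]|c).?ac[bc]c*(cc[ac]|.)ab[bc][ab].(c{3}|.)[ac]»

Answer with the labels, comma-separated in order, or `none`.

i → no match
ii → match
iii → no match
iv → no match
v → no match
vi → no match

ii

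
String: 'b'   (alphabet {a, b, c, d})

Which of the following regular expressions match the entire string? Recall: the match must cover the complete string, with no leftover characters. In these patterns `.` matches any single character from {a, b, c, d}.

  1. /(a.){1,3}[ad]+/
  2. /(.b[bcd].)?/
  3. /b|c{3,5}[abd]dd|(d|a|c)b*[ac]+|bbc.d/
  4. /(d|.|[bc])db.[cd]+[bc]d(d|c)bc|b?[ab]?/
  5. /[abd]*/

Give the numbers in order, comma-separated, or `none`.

3, 4, 5

1 → no match — must start with 'a'
2 → no match
3 → match
4 → match
5 → match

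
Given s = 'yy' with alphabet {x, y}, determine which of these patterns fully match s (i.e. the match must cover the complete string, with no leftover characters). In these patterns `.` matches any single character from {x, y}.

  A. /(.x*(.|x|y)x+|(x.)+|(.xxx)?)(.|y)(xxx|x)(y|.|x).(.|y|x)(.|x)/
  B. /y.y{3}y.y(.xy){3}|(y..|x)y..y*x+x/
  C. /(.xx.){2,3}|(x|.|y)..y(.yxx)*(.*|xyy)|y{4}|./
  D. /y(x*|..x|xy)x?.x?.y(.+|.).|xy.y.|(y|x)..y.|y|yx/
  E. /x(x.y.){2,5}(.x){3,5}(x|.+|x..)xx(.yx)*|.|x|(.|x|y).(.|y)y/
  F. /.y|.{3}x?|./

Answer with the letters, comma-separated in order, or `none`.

F

A → no match
B → no match
C → no match
D → no match
E → no match
F → match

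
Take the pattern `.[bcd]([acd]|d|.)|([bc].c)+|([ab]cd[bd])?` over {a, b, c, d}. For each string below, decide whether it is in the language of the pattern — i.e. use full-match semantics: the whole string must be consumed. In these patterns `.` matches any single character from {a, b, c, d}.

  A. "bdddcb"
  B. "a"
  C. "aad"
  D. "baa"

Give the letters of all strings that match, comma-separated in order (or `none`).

A → no match
B → no match
C → no match
D → no match

none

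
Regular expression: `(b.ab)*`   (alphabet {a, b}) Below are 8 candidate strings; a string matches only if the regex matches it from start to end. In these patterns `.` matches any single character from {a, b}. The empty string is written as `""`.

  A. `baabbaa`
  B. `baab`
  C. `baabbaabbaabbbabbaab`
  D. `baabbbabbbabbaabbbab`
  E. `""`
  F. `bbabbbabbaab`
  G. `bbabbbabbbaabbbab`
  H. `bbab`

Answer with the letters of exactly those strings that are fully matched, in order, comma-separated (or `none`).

A → no match
B → match
C → match
D → match
E → match
F → match
G → no match
H → match

B, C, D, E, F, H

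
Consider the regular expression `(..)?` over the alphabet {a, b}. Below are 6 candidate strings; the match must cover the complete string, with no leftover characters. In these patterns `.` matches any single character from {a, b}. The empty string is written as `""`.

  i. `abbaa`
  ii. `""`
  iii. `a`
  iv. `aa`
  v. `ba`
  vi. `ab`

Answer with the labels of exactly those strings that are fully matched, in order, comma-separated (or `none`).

i → no match
ii → match
iii → no match
iv → match
v → match
vi → match

ii, iv, v, vi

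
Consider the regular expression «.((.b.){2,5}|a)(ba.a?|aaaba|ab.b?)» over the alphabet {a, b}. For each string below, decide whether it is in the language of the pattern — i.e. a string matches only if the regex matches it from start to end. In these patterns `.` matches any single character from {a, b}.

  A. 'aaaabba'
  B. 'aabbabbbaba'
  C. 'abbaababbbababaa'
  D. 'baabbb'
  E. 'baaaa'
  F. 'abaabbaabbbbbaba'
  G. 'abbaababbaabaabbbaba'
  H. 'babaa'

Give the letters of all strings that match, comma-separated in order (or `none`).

A → no match
B → match
C → match
D → match
E → no match
F → no match
G → match
H → match

B, C, D, G, H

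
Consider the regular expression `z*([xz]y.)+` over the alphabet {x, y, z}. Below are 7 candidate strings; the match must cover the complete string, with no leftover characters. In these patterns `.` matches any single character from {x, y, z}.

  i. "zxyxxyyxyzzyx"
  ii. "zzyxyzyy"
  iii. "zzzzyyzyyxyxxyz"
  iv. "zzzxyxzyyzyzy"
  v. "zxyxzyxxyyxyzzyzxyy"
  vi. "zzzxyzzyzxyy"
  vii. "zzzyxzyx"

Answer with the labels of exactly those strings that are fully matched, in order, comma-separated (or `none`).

i → match
ii → no match
iii → match
iv → no match
v → match
vi → match
vii → match

i, iii, v, vi, vii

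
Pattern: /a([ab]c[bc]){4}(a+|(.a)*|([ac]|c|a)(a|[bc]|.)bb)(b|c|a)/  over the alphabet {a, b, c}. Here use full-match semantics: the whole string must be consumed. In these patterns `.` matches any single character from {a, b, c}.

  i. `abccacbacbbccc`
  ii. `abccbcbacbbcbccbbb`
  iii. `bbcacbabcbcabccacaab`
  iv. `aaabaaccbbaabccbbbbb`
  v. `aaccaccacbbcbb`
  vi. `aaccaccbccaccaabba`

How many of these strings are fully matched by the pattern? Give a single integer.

4

i → match
ii → match
iii → no match — must start with `a`
iv → no match
v → match
vi → match
Total matched: 4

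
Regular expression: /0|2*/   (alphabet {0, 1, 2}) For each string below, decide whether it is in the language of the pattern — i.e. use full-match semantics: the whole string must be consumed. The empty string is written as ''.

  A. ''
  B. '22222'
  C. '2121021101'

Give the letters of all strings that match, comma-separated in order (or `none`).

A, B

A → match
B → match
C → no match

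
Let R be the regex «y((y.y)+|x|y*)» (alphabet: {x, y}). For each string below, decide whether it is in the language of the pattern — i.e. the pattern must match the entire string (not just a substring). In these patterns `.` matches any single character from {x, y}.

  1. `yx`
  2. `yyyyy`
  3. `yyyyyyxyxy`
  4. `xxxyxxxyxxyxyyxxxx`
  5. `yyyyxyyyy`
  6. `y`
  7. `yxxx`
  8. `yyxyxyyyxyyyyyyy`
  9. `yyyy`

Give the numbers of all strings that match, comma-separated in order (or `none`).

1, 2, 6, 9

1 → match
2 → match
3 → no match
4 → no match — must start with `y`
5 → no match
6 → match
7 → no match
8 → no match
9 → match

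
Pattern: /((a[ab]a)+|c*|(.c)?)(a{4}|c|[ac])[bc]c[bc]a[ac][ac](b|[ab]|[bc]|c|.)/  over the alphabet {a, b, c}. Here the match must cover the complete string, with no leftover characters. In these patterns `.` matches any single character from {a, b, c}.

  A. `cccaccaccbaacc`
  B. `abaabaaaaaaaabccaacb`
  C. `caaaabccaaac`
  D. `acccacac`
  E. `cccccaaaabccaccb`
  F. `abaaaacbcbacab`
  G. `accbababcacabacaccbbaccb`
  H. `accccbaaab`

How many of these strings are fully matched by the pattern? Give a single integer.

A → no match
B → match
C → match
D → match
E → match
F → match
G → no match
H → match
Total matched: 6

6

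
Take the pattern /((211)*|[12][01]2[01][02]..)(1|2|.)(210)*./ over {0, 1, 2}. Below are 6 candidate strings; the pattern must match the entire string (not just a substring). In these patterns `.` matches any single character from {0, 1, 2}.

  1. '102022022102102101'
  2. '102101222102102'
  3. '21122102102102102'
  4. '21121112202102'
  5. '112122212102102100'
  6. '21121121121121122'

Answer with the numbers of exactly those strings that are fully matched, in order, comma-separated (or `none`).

1 → match
2 → match
3 → match
4 → no match
5 → match
6 → match

1, 2, 3, 5, 6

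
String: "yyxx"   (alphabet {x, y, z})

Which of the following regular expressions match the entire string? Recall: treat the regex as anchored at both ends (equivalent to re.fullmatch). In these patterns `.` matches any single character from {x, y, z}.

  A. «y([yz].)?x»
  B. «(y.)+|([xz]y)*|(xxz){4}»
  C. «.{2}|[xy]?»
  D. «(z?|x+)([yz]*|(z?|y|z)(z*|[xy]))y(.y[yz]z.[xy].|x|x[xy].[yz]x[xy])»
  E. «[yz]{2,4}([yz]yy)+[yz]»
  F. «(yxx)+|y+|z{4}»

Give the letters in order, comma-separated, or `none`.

A

A → match
B → no match
C → no match
D → no match
E → no match
F → no match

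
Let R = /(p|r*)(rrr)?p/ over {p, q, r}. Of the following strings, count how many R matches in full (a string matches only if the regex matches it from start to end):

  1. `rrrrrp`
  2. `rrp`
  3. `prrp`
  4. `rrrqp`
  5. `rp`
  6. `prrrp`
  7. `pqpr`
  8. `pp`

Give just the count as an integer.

5

1 → match
2 → match
3 → no match
4 → no match
5 → match
6 → match
7 → no match — must end with `p`
8 → match
Total matched: 5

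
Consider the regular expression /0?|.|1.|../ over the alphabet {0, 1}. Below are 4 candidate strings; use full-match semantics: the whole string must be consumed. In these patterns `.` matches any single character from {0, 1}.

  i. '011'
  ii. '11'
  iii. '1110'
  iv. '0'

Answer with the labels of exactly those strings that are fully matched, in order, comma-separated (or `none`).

i → no match
ii → match
iii → no match
iv → match

ii, iv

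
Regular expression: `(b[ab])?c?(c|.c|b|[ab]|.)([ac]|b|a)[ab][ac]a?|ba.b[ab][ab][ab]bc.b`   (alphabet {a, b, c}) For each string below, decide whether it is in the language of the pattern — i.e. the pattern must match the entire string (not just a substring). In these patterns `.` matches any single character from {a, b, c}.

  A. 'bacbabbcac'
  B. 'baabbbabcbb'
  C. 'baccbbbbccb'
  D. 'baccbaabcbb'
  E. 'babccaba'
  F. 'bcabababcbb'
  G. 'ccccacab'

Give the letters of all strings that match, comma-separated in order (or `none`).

B

A. 'bacbabbcac' → no match
B. 'baabbbabcbb' → match
C. 'baccbbbbccb' → no match
D. 'baccbaabcbb' → no match
E. 'babccaba' → no match
F. 'bcabababcbb' → no match
G. 'ccccacab' → no match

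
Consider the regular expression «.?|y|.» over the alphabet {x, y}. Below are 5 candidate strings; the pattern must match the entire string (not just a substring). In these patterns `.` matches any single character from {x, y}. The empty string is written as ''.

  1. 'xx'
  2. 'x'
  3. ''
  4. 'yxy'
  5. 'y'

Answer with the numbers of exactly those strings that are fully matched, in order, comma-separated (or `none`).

2, 3, 5

1. 'xx' → no match
2. 'x' → match
3. '' → match
4. 'yxy' → no match
5. 'y' → match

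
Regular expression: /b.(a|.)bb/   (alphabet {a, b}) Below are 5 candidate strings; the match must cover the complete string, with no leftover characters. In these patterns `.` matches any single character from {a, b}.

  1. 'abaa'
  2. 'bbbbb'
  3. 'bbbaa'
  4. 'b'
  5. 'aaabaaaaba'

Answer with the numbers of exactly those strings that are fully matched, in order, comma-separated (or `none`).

1 → no match — must start with 'b'
2 → match
3 → no match — must end with 'bb'
4 → no match — must end with 'bb'
5 → no match — must start with 'b'

2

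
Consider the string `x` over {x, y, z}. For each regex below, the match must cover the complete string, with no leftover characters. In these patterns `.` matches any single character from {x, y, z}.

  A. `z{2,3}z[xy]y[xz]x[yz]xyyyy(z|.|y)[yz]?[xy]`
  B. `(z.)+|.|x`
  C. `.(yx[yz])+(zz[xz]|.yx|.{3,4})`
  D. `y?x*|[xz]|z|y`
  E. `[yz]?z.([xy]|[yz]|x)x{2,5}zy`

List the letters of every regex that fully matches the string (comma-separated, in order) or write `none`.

A → no match — must start with `z`
B → match
C → no match
D → match
E → no match — must end with `xzy`

B, D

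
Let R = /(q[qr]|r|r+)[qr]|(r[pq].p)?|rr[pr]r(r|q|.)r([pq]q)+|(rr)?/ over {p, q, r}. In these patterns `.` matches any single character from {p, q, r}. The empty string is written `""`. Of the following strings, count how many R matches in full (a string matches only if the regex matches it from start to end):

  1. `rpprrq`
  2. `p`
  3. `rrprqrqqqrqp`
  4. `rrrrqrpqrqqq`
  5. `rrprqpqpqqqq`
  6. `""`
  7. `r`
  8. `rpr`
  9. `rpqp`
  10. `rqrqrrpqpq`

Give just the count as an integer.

2

1 → no match
2 → no match
3 → no match
4 → no match
5 → no match
6 → match
7 → no match
8 → no match
9 → match
10 → no match
Total matched: 2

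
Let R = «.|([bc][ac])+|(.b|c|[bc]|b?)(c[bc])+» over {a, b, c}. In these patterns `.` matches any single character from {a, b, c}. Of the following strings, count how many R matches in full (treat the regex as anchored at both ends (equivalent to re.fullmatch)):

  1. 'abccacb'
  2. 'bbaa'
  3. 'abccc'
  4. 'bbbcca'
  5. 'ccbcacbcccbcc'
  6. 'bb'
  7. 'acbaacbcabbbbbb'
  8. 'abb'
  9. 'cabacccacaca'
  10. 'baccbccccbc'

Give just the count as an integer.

1. 'abccacb' → no match
2. 'bbaa' → no match
3. 'abccc' → no match
4. 'bbbcca' → no match
5 → no match
6. 'bb' → no match
7 → no match
8. 'abb' → no match
9. 'cabacccacaca' → match
10. 'baccbccccbc' → no match
Total matched: 1

1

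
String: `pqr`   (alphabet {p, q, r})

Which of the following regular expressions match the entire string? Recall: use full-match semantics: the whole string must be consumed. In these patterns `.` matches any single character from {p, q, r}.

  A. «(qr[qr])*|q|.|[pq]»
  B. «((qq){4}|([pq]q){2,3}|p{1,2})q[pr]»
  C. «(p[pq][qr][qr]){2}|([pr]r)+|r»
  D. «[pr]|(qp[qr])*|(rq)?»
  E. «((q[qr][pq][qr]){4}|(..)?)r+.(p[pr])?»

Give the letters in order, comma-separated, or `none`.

A → no match
B → match
C → no match
D → no match
E → no match

B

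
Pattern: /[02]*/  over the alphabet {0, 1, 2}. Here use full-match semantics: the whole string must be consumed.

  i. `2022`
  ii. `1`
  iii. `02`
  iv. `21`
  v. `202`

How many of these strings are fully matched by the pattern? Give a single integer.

3

i. `2022` → match
ii. `1` → no match
iii. `02` → match
iv. `21` → no match
v. `202` → match
Total matched: 3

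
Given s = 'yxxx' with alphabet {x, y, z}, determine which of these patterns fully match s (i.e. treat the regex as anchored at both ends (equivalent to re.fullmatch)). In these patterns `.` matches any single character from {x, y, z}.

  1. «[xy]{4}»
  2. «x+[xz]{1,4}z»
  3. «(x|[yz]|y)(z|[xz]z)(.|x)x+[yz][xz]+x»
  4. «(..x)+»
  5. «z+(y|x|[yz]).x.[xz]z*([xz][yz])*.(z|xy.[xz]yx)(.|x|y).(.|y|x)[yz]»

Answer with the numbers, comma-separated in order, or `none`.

1 → match
2 → no match — must start with 'x'
3 → no match
4 → no match
5 → no match — must start with 'z'

1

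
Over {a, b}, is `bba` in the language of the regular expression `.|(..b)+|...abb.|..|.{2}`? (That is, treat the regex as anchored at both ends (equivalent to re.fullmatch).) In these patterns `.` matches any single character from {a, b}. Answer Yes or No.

No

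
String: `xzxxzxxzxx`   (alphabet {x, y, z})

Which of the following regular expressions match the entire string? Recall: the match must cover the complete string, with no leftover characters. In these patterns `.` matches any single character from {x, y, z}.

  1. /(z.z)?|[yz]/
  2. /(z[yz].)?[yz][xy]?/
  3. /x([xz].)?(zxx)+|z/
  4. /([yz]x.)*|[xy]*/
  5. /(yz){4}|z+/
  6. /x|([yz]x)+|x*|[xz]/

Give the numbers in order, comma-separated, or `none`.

3

1 → no match
2 → no match
3 → match
4 → no match
5 → no match
6 → no match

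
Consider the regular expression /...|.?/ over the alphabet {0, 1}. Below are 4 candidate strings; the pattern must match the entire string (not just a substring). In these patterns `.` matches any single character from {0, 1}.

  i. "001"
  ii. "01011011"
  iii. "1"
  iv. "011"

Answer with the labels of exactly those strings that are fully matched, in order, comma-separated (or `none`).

i → match
ii → no match
iii → match
iv → match

i, iii, iv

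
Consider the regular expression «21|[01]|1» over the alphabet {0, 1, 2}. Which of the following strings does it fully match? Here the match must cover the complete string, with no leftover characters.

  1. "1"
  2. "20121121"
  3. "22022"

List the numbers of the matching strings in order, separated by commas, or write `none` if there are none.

1 → match
2 → no match
3 → no match

1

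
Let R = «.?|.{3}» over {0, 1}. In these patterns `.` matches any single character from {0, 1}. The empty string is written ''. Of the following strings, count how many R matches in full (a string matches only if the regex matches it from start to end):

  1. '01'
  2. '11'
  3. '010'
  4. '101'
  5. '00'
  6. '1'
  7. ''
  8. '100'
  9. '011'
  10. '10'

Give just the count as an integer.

6

1 → no match
2 → no match
3 → match
4 → match
5 → no match
6 → match
7 → match
8 → match
9 → match
10 → no match
Total matched: 6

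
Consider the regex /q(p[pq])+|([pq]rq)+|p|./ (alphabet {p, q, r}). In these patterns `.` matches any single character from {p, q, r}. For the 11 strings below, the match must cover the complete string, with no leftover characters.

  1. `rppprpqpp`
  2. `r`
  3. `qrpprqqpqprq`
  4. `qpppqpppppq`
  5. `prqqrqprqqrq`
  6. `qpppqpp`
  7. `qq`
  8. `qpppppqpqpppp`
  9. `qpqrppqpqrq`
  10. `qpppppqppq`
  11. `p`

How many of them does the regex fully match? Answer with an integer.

6

1 → no match
2 → match
3 → no match
4 → match
5 → match
6 → match
7 → no match
8 → match
9 → no match
10 → no match
11 → match
Total matched: 6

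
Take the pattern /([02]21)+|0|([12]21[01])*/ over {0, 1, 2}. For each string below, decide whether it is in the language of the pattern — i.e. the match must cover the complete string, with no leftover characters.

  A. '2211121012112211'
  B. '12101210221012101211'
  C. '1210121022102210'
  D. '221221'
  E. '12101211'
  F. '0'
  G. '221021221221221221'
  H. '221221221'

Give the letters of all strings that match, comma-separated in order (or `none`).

A, B, C, D, E, F, G, H

A → match
B → match
C → match
D → match
E → match
F → match
G → match
H → match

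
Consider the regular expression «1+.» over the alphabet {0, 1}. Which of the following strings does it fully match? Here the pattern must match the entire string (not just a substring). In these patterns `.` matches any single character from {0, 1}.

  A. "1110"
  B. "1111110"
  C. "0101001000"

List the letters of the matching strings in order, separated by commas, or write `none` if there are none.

A, B

A → match
B → match
C → no match — must start with "1"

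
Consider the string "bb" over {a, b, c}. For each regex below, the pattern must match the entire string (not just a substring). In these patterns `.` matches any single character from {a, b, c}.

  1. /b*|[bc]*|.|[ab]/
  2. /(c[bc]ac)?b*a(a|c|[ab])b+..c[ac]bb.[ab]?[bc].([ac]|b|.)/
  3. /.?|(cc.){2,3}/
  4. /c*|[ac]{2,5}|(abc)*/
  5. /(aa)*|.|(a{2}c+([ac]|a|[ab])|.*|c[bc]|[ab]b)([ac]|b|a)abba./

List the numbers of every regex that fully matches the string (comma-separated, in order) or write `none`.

1 → match
2 → no match
3 → no match
4 → no match
5 → no match

1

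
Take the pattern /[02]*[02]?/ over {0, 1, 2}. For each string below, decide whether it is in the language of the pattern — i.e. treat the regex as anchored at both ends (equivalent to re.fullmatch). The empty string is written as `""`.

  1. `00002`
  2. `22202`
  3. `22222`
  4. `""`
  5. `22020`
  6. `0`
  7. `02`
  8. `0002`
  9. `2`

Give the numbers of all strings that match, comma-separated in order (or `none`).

1 → match
2 → match
3 → match
4 → match
5 → match
6 → match
7 → match
8 → match
9 → match

1, 2, 3, 4, 5, 6, 7, 8, 9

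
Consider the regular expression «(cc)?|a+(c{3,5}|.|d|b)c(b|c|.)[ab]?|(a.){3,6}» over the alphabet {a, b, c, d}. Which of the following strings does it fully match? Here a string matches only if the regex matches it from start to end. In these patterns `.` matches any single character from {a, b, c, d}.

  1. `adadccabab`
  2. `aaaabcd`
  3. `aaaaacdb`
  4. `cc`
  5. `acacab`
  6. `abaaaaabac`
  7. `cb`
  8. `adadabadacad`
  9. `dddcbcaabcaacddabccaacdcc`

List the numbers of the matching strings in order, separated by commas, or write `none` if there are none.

1. `adadccabab` → no match
2. `aaaabcd` → match
3. `aaaaacdb` → match
4. `cc` → match
5. `acacab` → match
6. `abaaaaabac` → match
7. `cb` → no match
8. `adadabadacad` → match
9 → no match

2, 3, 4, 5, 6, 8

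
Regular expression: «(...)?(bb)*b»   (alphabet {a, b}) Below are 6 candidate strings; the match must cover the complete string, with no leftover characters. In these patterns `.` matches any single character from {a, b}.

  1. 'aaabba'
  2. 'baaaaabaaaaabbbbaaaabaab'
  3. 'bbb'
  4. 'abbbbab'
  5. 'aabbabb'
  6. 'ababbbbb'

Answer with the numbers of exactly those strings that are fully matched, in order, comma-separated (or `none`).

1 → no match — must end with 'b'
2 → no match
3 → match
4 → no match
5 → no match
6 → match

3, 6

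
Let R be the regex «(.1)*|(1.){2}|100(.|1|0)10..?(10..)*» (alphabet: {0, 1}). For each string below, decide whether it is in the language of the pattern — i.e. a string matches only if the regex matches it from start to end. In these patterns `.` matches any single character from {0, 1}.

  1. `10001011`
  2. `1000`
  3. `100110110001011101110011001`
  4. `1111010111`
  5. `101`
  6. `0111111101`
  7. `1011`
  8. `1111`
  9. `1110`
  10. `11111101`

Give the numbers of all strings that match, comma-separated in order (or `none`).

1, 3, 4, 6, 7, 8, 9, 10

1 → match
2 → no match
3 → match
4 → match
5 → no match
6 → match
7 → match
8 → match
9 → match
10 → match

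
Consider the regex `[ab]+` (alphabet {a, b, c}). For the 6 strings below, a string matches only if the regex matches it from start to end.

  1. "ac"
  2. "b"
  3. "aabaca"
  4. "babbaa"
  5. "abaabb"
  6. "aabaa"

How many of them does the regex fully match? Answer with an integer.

4

1 → no match
2 → match
3 → no match
4 → match
5 → match
6 → match
Total matched: 4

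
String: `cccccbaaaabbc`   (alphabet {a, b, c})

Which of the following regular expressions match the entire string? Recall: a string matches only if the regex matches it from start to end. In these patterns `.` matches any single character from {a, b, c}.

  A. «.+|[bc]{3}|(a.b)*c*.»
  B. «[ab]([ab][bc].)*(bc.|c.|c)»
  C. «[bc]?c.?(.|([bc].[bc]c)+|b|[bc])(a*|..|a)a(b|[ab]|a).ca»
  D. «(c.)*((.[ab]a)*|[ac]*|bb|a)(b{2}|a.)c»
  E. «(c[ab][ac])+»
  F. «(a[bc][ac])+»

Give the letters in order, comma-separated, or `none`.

A, D

A → match
B → no match
C → no match — must end with `ca`
D → match
E → no match
F → no match — must start with `a`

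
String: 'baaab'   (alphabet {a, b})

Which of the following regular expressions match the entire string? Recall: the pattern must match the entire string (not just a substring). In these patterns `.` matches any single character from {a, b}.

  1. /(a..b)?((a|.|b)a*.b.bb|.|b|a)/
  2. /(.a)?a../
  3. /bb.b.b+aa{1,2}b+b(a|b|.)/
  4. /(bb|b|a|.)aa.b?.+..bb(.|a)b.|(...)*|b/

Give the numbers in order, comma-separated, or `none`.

1 → no match
2 → match
3 → no match — must start with 'bb'
4 → no match

2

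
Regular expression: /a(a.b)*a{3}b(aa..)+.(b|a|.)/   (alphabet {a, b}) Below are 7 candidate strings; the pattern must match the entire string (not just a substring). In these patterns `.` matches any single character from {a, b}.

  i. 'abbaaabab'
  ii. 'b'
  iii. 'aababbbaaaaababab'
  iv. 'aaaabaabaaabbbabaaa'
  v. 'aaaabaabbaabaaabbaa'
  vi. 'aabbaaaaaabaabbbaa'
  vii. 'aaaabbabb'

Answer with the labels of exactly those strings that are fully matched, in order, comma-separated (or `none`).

i → no match
ii → no match — must start with 'a'
iii → no match
iv → no match
v → match
vi → no match
vii → no match

v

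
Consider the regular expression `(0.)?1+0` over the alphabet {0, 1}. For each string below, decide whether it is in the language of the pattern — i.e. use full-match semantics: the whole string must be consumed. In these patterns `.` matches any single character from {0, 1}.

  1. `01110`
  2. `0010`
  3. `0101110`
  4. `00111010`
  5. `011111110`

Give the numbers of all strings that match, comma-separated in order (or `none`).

1, 2, 5

1 → match
2 → match
3 → no match
4 → no match
5 → match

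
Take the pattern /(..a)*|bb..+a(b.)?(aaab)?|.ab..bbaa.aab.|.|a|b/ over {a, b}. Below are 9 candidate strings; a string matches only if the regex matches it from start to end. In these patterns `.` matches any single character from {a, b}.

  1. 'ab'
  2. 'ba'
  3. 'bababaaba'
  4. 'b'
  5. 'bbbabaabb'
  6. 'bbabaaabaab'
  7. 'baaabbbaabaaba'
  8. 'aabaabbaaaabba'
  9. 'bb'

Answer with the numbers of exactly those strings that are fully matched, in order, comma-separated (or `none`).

1 → no match
2 → no match
3 → no match
4 → match
5 → match
6 → no match
7 → no match
8 → no match
9 → no match

4, 5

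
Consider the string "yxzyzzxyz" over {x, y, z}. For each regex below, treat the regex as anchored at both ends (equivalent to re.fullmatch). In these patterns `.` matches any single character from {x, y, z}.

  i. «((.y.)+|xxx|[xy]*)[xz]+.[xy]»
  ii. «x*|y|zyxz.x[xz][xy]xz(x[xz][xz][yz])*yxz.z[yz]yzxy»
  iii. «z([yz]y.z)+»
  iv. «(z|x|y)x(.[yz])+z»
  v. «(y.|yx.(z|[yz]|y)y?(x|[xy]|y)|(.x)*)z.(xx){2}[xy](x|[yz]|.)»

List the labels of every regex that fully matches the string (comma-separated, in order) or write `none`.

iv

i → no match
ii → no match
iii → no match — must start with "z"
iv → match
v → no match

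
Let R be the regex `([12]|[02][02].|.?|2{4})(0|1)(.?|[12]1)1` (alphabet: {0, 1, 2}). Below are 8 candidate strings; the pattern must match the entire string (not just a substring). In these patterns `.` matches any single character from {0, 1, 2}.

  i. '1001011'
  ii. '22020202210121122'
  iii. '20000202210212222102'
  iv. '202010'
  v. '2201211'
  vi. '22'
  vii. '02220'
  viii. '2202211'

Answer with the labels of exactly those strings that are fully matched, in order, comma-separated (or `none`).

i → no match
ii → no match — must end with '1'
iii → no match — must end with '1'
iv → no match — must end with '1'
v → match
vi → no match — must end with '1'
vii → no match — must end with '1'
viii → no match

v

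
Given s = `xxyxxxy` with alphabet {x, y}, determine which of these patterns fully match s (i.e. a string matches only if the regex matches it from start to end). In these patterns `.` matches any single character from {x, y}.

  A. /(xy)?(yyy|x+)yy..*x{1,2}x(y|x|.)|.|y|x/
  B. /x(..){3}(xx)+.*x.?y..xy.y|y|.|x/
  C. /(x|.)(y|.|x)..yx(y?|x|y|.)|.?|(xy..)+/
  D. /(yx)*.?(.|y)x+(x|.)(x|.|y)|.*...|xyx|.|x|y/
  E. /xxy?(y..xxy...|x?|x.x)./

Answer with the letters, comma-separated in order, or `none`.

A → no match
B → no match
C → no match
D → match
E → match

D, E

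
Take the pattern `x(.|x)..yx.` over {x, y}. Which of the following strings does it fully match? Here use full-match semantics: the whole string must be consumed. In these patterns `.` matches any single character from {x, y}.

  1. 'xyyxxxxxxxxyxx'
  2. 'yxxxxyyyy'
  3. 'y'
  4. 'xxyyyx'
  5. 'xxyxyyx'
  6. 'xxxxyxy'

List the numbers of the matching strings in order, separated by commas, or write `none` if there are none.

6

1 → no match
2 → no match — must start with 'x'
3 → no match — must start with 'x'
4 → no match
5 → no match
6 → match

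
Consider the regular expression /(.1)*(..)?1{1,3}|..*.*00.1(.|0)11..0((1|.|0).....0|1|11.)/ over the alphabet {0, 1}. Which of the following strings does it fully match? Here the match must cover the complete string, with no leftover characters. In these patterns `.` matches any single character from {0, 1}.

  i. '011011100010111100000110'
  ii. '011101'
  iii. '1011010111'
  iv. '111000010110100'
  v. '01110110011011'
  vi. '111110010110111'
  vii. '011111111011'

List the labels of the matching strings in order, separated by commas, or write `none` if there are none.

i → match
ii → no match
iii → no match
iv → no match
v → no match
vi → no match
vii → match

i, vii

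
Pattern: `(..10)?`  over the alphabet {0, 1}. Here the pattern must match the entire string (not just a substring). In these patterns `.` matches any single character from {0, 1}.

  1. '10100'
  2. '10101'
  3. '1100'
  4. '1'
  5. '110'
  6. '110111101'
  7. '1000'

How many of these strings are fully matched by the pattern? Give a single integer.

0

1 → no match
2 → no match
3 → no match
4 → no match
5 → no match
6 → no match
7 → no match
Total matched: 0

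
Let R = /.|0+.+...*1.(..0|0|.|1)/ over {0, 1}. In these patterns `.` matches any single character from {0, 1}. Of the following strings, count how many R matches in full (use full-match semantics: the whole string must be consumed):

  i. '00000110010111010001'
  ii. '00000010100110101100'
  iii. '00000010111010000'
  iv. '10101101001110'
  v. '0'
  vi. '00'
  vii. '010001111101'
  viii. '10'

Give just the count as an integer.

4

i → no match
ii → match
iii → match
iv → no match
v → match
vi → no match
vii → match
viii → no match
Total matched: 4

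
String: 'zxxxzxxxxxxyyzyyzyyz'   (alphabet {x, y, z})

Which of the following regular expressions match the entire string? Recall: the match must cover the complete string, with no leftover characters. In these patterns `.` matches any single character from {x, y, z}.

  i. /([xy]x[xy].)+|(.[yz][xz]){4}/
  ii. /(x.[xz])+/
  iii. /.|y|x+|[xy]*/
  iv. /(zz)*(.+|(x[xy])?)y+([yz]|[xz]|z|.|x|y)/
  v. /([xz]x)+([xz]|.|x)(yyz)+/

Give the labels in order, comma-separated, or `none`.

i → no match
ii → no match — must start with 'x'
iii → no match
iv → match
v → match

iv, v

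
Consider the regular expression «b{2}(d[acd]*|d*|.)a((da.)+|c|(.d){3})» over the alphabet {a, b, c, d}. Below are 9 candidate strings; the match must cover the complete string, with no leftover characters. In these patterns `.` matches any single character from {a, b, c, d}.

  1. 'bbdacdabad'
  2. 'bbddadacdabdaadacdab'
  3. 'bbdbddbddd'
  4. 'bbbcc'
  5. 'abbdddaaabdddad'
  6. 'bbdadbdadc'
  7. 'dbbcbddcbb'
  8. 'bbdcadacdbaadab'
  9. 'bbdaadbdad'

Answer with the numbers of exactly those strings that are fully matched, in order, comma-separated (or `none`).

1 → no match
2 → match
3 → no match
4 → no match
5 → no match — must start with 'b'
6 → no match
7 → no match — must start with 'b'
8 → no match
9 → match

2, 9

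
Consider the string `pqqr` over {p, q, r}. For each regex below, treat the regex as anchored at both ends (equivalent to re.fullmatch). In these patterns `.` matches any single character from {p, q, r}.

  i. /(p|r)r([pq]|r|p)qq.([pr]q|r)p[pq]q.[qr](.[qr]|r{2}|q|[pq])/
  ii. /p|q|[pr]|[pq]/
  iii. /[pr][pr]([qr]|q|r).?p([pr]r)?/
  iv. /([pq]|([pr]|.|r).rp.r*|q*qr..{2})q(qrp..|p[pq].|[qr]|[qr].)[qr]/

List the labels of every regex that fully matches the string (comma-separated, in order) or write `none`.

i → no match
ii → no match
iii → no match
iv → match

iv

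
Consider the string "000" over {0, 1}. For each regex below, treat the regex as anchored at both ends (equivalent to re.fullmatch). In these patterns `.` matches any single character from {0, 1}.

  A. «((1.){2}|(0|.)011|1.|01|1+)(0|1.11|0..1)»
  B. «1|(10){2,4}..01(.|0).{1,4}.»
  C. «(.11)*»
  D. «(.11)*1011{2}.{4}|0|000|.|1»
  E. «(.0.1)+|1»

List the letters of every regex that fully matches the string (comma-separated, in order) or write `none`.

A → no match
B → no match
C → no match
D → match
E → no match — must end with "1"

D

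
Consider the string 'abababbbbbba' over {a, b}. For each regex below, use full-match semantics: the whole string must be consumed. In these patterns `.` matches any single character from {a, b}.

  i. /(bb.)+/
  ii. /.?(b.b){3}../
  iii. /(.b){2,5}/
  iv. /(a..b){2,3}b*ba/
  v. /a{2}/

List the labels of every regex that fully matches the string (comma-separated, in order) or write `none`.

iv

i → no match — must start with 'bb'
ii → no match
iii → no match — must end with 'b'
iv → match
v → no match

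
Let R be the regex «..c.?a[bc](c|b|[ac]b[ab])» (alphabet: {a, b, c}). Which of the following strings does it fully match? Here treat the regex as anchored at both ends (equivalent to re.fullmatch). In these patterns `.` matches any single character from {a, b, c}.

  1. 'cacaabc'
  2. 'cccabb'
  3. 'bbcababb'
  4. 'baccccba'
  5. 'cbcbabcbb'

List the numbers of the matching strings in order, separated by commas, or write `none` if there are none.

1, 2, 3, 5

1 → match
2 → match
3 → match
4 → no match
5 → match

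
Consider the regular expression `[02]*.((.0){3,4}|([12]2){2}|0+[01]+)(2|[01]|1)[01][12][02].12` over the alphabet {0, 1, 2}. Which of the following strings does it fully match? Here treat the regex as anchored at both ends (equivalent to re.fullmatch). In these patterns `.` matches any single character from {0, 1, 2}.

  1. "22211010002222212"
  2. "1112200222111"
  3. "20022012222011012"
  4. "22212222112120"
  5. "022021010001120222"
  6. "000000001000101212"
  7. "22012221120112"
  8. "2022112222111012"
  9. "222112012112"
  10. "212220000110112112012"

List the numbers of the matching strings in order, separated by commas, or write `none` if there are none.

7

1 → no match
2 → no match — must end with "12"
3 → no match
4 → no match — must end with "12"
5 → no match — must end with "12"
6 → no match
7 → match
8 → no match
9 → no match
10 → no match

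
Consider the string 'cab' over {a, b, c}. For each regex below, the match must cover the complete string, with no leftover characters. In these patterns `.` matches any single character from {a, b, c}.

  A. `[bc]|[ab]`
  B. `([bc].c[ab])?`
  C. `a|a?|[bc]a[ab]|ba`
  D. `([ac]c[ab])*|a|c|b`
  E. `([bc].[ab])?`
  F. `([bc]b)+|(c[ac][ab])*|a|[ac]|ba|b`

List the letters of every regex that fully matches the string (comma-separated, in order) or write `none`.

A → no match
B → no match
C → match
D → no match
E → match
F → match

C, E, F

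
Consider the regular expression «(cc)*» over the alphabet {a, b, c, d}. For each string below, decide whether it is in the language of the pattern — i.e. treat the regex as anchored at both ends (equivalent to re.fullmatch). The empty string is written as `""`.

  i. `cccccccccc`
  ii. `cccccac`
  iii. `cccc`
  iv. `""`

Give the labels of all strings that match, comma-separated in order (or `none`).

i → match
ii → no match
iii → match
iv → match

i, iii, iv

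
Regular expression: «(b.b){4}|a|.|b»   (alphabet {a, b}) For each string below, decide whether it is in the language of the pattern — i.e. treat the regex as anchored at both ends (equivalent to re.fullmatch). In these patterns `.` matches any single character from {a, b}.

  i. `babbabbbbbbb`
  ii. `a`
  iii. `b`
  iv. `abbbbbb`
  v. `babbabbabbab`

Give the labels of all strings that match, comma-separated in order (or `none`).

i → match
ii → match
iii → match
iv → no match
v → match

i, ii, iii, v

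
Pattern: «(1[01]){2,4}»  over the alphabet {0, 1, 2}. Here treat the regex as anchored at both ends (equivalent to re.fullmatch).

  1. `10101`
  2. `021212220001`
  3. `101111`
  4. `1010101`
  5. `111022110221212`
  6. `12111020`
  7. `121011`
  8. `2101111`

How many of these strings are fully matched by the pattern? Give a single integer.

1

1 → no match
2 → no match — must start with `1`
3 → match
4 → no match
5 → no match
6 → no match
7 → no match
8 → no match — must start with `1`
Total matched: 1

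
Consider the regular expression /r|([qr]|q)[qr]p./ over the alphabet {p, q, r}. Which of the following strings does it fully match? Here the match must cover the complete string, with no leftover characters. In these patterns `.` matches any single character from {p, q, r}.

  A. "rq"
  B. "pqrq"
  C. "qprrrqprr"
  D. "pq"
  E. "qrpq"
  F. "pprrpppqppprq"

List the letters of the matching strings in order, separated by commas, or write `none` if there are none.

A → no match
B → no match
C → no match
D → no match
E → match
F → no match

E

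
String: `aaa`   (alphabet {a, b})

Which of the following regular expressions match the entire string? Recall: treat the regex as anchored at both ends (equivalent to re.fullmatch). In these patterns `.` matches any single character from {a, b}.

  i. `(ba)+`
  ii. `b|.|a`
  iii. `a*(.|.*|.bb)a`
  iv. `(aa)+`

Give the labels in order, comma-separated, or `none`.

i → no match — must start with `ba`
ii → no match
iii → match
iv → no match

iii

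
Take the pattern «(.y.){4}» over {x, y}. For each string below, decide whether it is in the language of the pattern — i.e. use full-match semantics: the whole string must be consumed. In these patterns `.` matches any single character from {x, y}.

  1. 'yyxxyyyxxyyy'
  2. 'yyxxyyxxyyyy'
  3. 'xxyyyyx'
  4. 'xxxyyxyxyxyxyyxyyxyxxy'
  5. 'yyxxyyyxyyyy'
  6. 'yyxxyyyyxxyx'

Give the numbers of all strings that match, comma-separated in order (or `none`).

6

1. 'yyxxyyyxxyyy' → no match
2. 'yyxxyyxxyyyy' → no match
3. 'xxyyyyx' → no match
4 → no match
5. 'yyxxyyyxyyyy' → no match
6. 'yyxxyyyyxxyx' → match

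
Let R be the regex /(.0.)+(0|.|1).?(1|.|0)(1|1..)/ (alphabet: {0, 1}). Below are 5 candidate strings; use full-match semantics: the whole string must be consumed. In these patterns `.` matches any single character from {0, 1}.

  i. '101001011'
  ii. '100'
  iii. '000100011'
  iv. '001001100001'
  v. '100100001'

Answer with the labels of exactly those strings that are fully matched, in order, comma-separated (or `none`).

i, iii, iv, v

i → match
ii → no match
iii → match
iv → match
v → match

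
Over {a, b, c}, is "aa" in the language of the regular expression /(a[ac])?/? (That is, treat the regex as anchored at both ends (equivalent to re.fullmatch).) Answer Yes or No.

Yes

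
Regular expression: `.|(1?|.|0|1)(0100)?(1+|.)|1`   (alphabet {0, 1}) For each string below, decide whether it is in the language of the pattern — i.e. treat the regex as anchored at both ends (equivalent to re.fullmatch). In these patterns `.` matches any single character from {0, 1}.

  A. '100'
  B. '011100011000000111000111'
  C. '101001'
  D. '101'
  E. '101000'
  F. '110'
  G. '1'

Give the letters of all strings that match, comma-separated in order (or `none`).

C, E, G

A → no match
B → no match
C → match
D → no match
E → match
F → no match
G → match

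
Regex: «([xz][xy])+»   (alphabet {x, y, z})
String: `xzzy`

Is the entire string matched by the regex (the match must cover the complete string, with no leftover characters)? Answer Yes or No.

No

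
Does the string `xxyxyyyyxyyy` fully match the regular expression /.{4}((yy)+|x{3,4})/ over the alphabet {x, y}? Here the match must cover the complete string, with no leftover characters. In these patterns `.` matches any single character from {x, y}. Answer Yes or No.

No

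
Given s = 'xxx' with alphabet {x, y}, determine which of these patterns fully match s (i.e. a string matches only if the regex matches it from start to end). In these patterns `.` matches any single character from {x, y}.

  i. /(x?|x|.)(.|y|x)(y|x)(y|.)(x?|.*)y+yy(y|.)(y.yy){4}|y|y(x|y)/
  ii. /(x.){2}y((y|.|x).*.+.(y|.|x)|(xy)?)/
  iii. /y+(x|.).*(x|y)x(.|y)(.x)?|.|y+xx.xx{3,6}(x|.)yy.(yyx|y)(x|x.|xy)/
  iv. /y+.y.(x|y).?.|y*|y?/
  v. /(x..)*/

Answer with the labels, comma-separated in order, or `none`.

v

i → no match
ii → no match
iii → no match
iv → no match
v → match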